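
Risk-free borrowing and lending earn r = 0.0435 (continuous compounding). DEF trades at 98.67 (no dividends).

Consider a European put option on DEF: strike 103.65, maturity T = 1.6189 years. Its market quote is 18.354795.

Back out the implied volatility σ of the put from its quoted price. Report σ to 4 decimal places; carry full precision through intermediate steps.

sigma = 0.3950

At σ = 0.3950 the Black–Scholes value reproduces the quote:
σ√T = 0.395·√1.6189 = 0.502582
d₁ = (ln(S/K) + (r+σ²/2)T) / (σ√T) = (ln(98.67/103.65) + (0.0435+0.395²/2)·1.6189) / 0.502582 = (-0.049239 + 0.196717) / 0.502582 = 0.293440
d₂ = d₁ − σ√T = 0.293440 − 0.502582 = -0.209142
e^{−rT} = 0.932000
N(−d₁) = 0.384593,  N(−d₂) = 0.582831
V = K·e^{−rT}·N(−d₂) − S·N(−d₁) = 56.302581 − 37.947786 = 18.354795 (matching the quote); vega is positive throughout, so no other σ reproduces this price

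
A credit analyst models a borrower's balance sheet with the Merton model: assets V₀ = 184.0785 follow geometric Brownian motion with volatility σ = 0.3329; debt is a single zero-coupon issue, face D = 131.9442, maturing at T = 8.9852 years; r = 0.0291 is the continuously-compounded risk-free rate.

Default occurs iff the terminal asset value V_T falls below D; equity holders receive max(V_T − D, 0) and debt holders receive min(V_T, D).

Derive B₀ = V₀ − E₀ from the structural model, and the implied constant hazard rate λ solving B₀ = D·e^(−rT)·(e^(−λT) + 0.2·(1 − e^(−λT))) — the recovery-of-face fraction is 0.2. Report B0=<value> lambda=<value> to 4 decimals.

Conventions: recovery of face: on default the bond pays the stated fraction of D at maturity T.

Apply the equity-as-call identities (strike 131.9442, horizon 8.9852 years):
d₁ = [ln(V₀/D) + (r + σ²/2)T] / (σ√T)
   = [ln(184.0785/131.9442) + (0.0291 + 0.5·0.3329²)·8.9852] / (0.3329·√8.9852)
   = [0.332983 + 0.759350] / 0.997879 = 1.094656
d₂ = d₁ − σ√T = 1.094656 − 0.997879 = 0.096777
N(d₁) = 0.863166,  N(d₂) = 0.538548,  e^(−rT) = 0.769919
E₀ = V₀·N(d₁) − D·e^(−rT)·N(d₂)
   = 184.0785·0.863166 − 131.9442·0.769919·0.538548 = 104.181156
B₀ = V₀ − E₀ = 184.0785 − 104.181156 = 79.897344
e^(−λT) = (B₀·e^(rT)/D − 0.2)/(1 − 0.2) = (79.8973·1.298837/131.9442 − 0.2)/0.8 = 0.73311992
λ = −ln(0.73311992)/8.9852 = 0.034551

B0=79.8973 lambda=0.0346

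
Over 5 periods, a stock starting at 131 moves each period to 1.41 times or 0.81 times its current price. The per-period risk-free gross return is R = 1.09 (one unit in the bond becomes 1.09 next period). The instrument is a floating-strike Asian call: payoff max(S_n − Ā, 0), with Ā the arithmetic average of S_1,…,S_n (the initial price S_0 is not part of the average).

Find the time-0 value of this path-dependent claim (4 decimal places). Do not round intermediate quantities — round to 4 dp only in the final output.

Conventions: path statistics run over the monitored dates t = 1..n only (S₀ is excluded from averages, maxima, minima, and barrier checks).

No-arbitrage gives p* = (R−d)/(u−d) = 0.4667: enumerate every path, weight its payoff by its p*-probability, and discount by R^5.
Enumerate all 2^5 = 32 price paths (U = up ×1.41, D = down ×0.81); each path with k up-moves has probability p*^k·(1−p*)^(5−k).
DDDDD: Ā=72.7492, payoff=0.0000, prob=0.043151
UDDDD: Ā=126.6375, payoff=0.0000, prob=0.037757
DUDDD: Ā=110.9175, payoff=0.0000, prob=0.037757
UUDDD: Ā=193.0786, payoff=0.0000, prob=0.033038
DDUDD: Ā=98.1843, payoff=0.0000, prob=0.037757
UDUDD: Ā=170.9134, payoff=0.0000, prob=0.033038
DUUDD: Ā=155.1934, payoff=0.0000, prob=0.033038
UUUDD: Ā=270.1514, payoff=0.0000, prob=0.028908
DDDUD: Ā=87.8704, payoff=0.0000, prob=0.037757
UDDUD: Ā=152.9596, payoff=0.0000, prob=0.033038
DUDUD: Ā=137.2396, payoff=1.1695, prob=0.033038
UUDUD: Ā=238.8985, payoff=2.0358, prob=0.028908
DDUUD: Ā=124.5064, payoff=13.9027, prob=0.033038
UDUUD: Ā=216.7333, payoff=24.2010, prob=0.028908
DUUUD: Ā=201.0133, payoff=39.9210, prob=0.028908
UUUUD: Ā=349.9120, payoff=69.4922, prob=0.025294
DDDDU: Ā=79.5161, payoff=0.0000, prob=0.037757
UDDDU: Ā=138.4170, payoff=0.0000, prob=0.033038
DUDDU: Ā=122.6970, payoff=15.7121, prob=0.033038
UUDDU: Ā=213.5836, payoff=27.3507, prob=0.028908
DDUDU: Ā=109.9638, payoff=28.4453, prob=0.033038
UDUDU: Ā=191.4184, payoff=49.5159, prob=0.028908
DUUDU: Ā=175.6984, payoff=65.2359, prob=0.028908
UUUDU: Ā=305.8454, payoff=113.5588, prob=0.025294
DDDUU: Ā=99.6499, payoff=38.7592, prob=0.033038
UDDUU: Ā=173.4646, payoff=67.4697, prob=0.028908
DUDUU: Ā=157.7446, payoff=83.1897, prob=0.028908
UUDUU: Ā=274.5925, payoff=144.8117, prob=0.025294
DDUUU: Ā=145.0114, payoff=95.9229, prob=0.028908
UDUUU: Ā=252.4273, payoff=166.9769, prob=0.025294
DUUUU: Ā=236.7073, payoff=182.6969, prob=0.025294
UUUUU: Ā=412.0460, payoff=318.0280, prob=0.022133
Price = Σ prob·payoff / R^5 = 40.562657 / 1.538624 = 26.3629

price = 26.3629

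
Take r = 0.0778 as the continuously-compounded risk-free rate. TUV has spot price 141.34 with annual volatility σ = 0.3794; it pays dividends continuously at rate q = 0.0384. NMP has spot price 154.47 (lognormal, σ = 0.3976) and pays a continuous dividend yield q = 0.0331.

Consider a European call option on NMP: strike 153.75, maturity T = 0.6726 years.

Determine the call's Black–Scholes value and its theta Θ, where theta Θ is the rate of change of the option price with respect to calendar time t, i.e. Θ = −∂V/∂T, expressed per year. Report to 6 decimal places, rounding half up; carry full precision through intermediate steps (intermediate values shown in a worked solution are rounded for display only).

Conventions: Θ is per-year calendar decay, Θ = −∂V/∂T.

price = 21.918305
Θ = -16.476482

σ√T = 0.3976·√0.6726 = 0.326080
d₁ = (ln(S/K) + (r−q+σ²/2)T) / (σ√T) = (ln(154.47/153.75) + (0.0778−0.0331+0.3976²/2)·0.6726) / 0.326080 = (0.004672 + 0.083229) / 0.326080 = 0.269570
d₂ = d₁ − σ√T = 0.269570 − 0.326080 = -0.056511
e^{−rT} = 0.949017
e^{−qT} = 0.977983
N(d₁) = 0.606254,  N(d₂) = 0.477467
Call price V = S·e^{−qT}·N(d₁) − K·e^{−rT}·N(d₂) = 91.586259 − 69.667954 = 21.918305
φ(d₁) = (1/√(2π))·e^{−d₁²/2} = 0.384707
Θ = −S·e^{−qT}·φ(d₁)·σ/(2√T) + q·S·e^{−qT}·N(d₁) − r·K·e^{−rT}·N(d₂) = −14.087820 + 3.031505 − 5.420167 = -16.476482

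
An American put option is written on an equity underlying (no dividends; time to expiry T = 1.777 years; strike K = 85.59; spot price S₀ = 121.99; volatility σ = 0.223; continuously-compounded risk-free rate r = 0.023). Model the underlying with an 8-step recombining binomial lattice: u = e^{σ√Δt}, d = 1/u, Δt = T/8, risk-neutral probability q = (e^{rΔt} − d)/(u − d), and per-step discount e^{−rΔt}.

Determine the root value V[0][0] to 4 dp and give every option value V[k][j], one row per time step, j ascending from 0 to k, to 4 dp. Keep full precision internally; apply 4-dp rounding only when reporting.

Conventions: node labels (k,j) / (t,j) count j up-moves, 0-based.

Δt=0.22212  u=1.11082  d=0.90023  q=0.49807  discount=0.99490
step 8 (expiry): payoffs max(K−S,0) = 32.9678 20.6582 5.4690 0.0000 0.0000 0.0000 0.0000 0.0000 0.0000
k=7: (k=7,j=0): S=58.4539, K−S=27.1361, hold=26.7000 ⇒ V=27.1361 exercise | (k=7,j=1): S=72.1277, K−S=13.4623, hold=13.0262 ⇒ V=13.4623 exercise | (k=7,j=2): S=89.0002, K−S=0.0000, hold=2.7311 ⇒ V=2.7311 continue | (k=7,j=3): S=109.8196, K−S=0.0000, hold=0.0000 ⇒ V=0.0000 continue | (k=7,j=4): S=135.5092, K−S=0.0000, hold=0.0000 ⇒ V=0.0000 continue | (k=7,j=5): S=167.2082, K−S=0.0000, hold=0.0000 ⇒ V=0.0000 continue | (k=7,j=6): S=206.3224, K−S=0.0000, hold=0.0000 ⇒ V=0.0000 continue | (k=7,j=7): S=254.5865, K−S=0.0000, hold=0.0000 ⇒ V=0.0000 continue
k=6: (k=6,j=0): S=64.9318, K−S=20.6582, hold=20.2220 ⇒ V=20.6582 exercise | (k=6,j=1): S=80.1210, K−S=5.4690, hold=8.0760 ⇒ V=8.0760 continue | (k=6,j=2): S=98.8634, K−S=0.0000, hold=1.3638 ⇒ V=1.3638 continue | (k=6,j=3): S=121.9900, K−S=0.0000, hold=0.0000 ⇒ V=0.0000 continue | (k=6,j=4): S=150.5266, K−S=0.0000, hold=0.0000 ⇒ V=0.0000 continue | (k=6,j=5): S=185.7385, K−S=0.0000, hold=0.0000 ⇒ V=0.0000 continue | (k=6,j=6): S=229.1875, K−S=0.0000, hold=0.0000 ⇒ V=0.0000 continue
k=5: (k=5,j=0): S=72.1277, K−S=13.4623, hold=14.3180 ⇒ V=14.3180 continue | (k=5,j=1): S=89.0002, K−S=0.0000, hold=4.7087 ⇒ V=4.7087 continue | (k=5,j=2): S=109.8196, K−S=0.0000, hold=0.6810 ⇒ V=0.6810 continue | (k=5,j=3): S=135.5092, K−S=0.0000, hold=0.0000 ⇒ V=0.0000 continue | (k=5,j=4): S=167.2082, K−S=0.0000, hold=0.0000 ⇒ V=0.0000 continue | (k=5,j=5): S=206.3224, K−S=0.0000, hold=0.0000 ⇒ V=0.0000 continue
k=4: (k=4,j=0): S=80.1210, K−S=5.4690, hold=9.4833 ⇒ V=9.4833 continue | (k=4,j=1): S=98.8634, K−S=0.0000, hold=2.6889 ⇒ V=2.6889 continue | (k=4,j=2): S=121.9900, K−S=0.0000, hold=0.3401 ⇒ V=0.3401 continue | (k=4,j=3): S=150.5266, K−S=0.0000, hold=0.0000 ⇒ V=0.0000 continue | (k=4,j=4): S=185.7385, K−S=0.0000, hold=0.0000 ⇒ V=0.0000 continue
k=3: (k=3,j=0): S=89.0002, K−S=0.0000, hold=6.0681 ⇒ V=6.0681 continue | (k=3,j=1): S=109.8196, K−S=0.0000, hold=1.5113 ⇒ V=1.5113 continue | (k=3,j=2): S=135.5092, K−S=0.0000, hold=0.1698 ⇒ V=0.1698 continue | (k=3,j=3): S=167.2082, K−S=0.0000, hold=0.0000 ⇒ V=0.0000 continue
k=2: (k=2,j=0): S=98.8634, K−S=0.0000, hold=3.7791 ⇒ V=3.7791 continue | (k=2,j=1): S=121.9900, K−S=0.0000, hold=0.8388 ⇒ V=0.8388 continue | (k=2,j=2): S=150.5266, K−S=0.0000, hold=0.0848 ⇒ V=0.0848 continue
k=1: (k=1,j=0): S=109.8196, K−S=0.0000, hold=2.3029 ⇒ V=2.3029 continue | (k=1,j=1): S=135.5092, K−S=0.0000, hold=0.4609 ⇒ V=0.4609 continue
k=0: (k=0,j=0): S=121.9900, K−S=0.0000, hold=1.3784 ⇒ V=1.3784 continue

price = 1.3784
tree:
1.3784
2.3029 0.4609
3.7791 0.8388 0.0848
6.0681 1.5113 0.1698 0.0000
9.4833 2.6889 0.3401 0.0000 0.0000
14.3180 4.7087 0.6810 0.0000 0.0000 0.0000
20.6582 8.0760 1.3638 0.0000 0.0000 0.0000 0.0000
27.1361 13.4623 2.7311 0.0000 0.0000 0.0000 0.0000 0.0000
32.9678 20.6582 5.4690 0.0000 0.0000 0.0000 0.0000 0.0000 0.0000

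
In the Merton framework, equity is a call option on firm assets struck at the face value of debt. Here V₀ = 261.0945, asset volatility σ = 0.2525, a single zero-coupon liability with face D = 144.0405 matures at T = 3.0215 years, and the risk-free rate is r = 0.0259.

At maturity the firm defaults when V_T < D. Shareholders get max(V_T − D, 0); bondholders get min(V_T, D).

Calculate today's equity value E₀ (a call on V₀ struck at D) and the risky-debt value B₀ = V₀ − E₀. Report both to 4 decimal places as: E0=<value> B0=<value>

Equity is a call on the firm's assets struck at D = 144.0405:
d₁ = [ln(V₀/D) + (r + σ²/2)T] / (σ√T)
   = [ln(261.0945/144.0405) + (0.0259 + 0.5·0.2525²)·3.0215] / (0.2525·√3.0215)
   = [0.594788 + 0.174577] / 0.438907 = 1.752909
d₂ = d₁ − σ√T = 1.752909 − 0.438907 = 1.314002
N(d₁) = 0.960191,  N(d₂) = 0.905577,  e^(−rT) = 0.924727
E₀ = V₀·N(d₁) − D·e^(−rT)·N(d₂)
   = 261.0945·0.960191 − 144.0405·0.924727·0.905577 = 130.079454
B₀ = V₀ − E₀ = 261.0945 − 130.079454 = 131.015046

E0=130.0795 B0=131.0150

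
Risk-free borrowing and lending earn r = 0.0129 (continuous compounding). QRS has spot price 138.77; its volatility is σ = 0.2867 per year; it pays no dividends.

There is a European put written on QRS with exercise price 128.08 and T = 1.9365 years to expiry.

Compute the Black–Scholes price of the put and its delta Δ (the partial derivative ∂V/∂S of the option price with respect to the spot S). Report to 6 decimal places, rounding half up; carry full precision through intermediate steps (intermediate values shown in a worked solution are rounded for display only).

price = 14.631219
Δ = -0.321674

σ√T = 0.2867·√1.9365 = 0.398967
d₁ = (ln(S/K) + (r+σ²/2)T) / (σ√T) = (ln(138.77/128.08) + (0.0129+0.2867²/2)·1.9365) / 0.398967 = (0.080163 + 0.104568) / 0.398967 = 0.463023
d₂ = d₁ − σ√T = 0.463023 − 0.398967 = 0.064057
e^{−rT} = 0.975329
N(−d₁) = 0.321674,  N(−d₂) = 0.474462
Put price V = K·e^{−rT}·N(−d₂) − S·N(−d₁) = 59.269895 − 44.638676 = 14.631219
Δ = −N(−d₁) = -0.321674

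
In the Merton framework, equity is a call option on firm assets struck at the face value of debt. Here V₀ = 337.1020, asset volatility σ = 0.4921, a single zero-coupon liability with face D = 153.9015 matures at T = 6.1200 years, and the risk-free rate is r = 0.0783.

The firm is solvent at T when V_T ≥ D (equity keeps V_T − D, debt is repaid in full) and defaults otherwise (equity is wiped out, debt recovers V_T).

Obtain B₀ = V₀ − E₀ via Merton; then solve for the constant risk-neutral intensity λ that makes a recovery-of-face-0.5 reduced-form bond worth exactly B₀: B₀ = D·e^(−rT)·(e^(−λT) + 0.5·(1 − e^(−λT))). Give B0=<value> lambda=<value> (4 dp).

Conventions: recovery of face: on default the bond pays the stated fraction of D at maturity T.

B0=80.2808 lambda=0.0619

Apply the equity-as-call identities (strike 153.9015, horizon 6.1200 years):
d₁ = [ln(V₀/D) + (r + σ²/2)T] / (σ√T)
   = [ln(337.1020/153.9015) + (0.0783 + 0.5·0.4921²)·6.1200] / (0.4921·√6.1200)
   = [0.784073 + 1.220213] / 1.217388 = 1.646382
d₂ = d₁ − σ√T = 1.646382 − 1.217388 = 0.428994
N(d₁) = 0.950157,  N(d₂) = 0.666036,  e^(−rT) = 0.619281
E₀ = V₀·N(d₁) − D·e^(−rT)·N(d₂)
   = 337.1020·0.950157 − 153.9015·0.619281·0.666036 = 256.821205
B₀ = V₀ − E₀ = 337.1020 − 256.821205 = 80.280795
e^(−λT) = (B₀·e^(rT)/D − 0.5)/(1 − 0.5) = (80.2808·1.614776/153.9015 − 0.5)/0.5 = 0.68465515
λ = −ln(0.68465515)/6.1200 = 0.061902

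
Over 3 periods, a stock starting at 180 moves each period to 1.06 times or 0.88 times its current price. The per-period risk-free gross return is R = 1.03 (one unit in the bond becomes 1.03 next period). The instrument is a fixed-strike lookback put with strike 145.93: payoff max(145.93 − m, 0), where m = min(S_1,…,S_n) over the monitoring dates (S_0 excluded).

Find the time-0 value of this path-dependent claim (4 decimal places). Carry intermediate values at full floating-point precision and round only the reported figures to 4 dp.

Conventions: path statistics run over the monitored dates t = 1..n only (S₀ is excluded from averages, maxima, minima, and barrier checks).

With p* = (R−d)/(u−d) = 0.8333, sum probability × payoff across the paths and divide by R^3.
Enumerate all 2^3 = 8 price paths (U = up ×1.06, D = down ×0.88); each path with k up-moves has probability p*^k·(1−p*)^(3−k).
DDD: m=122.6650, payoff=23.2650, prob=0.004630
UDD: m=147.7555, payoff=0.0000, prob=0.023148
DUD: m=147.7555, payoff=0.0000, prob=0.023148
UUD: m=177.9782, payoff=0.0000, prob=0.115741
DDU: m=139.3920, payoff=6.5380, prob=0.023148
UDU: m=167.9040, payoff=0.0000, prob=0.115741
DUU: m=158.4000, payoff=0.0000, prob=0.115741
UUU: m=190.8000, payoff=0.0000, prob=0.578704
Price = Σ prob·payoff / R^3 = 0.259051 / 1.092727 = 0.2371

price = 0.2371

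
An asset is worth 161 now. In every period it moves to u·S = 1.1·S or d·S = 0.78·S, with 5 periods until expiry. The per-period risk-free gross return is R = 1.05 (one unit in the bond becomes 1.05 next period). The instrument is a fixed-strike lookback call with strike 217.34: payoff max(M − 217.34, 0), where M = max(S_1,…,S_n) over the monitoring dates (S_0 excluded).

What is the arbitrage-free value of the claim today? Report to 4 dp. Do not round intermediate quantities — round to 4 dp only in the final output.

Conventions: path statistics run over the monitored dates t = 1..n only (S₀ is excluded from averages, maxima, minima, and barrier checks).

Risk-neutral up-probability p* = (R−d)/(u−d) = (1.05−0.78)/(1.1−0.78) = 0.8438; the claim prices as the p*-weighted sum of path payoffs discounted by R^5.
Enumerate all 2^5 = 32 price paths (U = up ×1.1, D = down ×0.78); each path with k up-moves has probability p*^k·(1−p*)^(5−k).
DDDDD: M=125.5800, payoff=0.0000, prob=0.000093
UDDDD: M=177.1000, payoff=0.0000, prob=0.000503
DUDDD: M=138.1380, payoff=0.0000, prob=0.000503
UUDDD: M=194.8100, payoff=0.0000, prob=0.002716
DDUDD: M=125.5800, payoff=0.0000, prob=0.000503
UDUDD: M=177.1000, payoff=0.0000, prob=0.002716
DUUDD: M=151.9518, payoff=0.0000, prob=0.002716
UUUDD: M=214.2910, payoff=0.0000, prob=0.014665
DDDUD: M=125.5800, payoff=0.0000, prob=0.000503
UDDUD: M=177.1000, payoff=0.0000, prob=0.002716
DUDUD: M=138.1380, payoff=0.0000, prob=0.002716
UUDUD: M=194.8100, payoff=0.0000, prob=0.014665
DDUUD: M=125.5800, payoff=0.0000, prob=0.002716
UDUUD: M=177.1000, payoff=0.0000, prob=0.014665
DUUUD: M=167.1470, payoff=0.0000, prob=0.014665
UUUUD: M=235.7201, payoff=18.3801, prob=0.079191
DDDDU: M=125.5800, payoff=0.0000, prob=0.000503
UDDDU: M=177.1000, payoff=0.0000, prob=0.002716
DUDDU: M=138.1380, payoff=0.0000, prob=0.002716
UUDDU: M=194.8100, payoff=0.0000, prob=0.014665
DDUDU: M=125.5800, payoff=0.0000, prob=0.002716
UDUDU: M=177.1000, payoff=0.0000, prob=0.014665
DUUDU: M=151.9518, payoff=0.0000, prob=0.014665
UUUDU: M=214.2910, payoff=0.0000, prob=0.079191
DDDUU: M=125.5800, payoff=0.0000, prob=0.002716
UDDUU: M=177.1000, payoff=0.0000, prob=0.014665
DUDUU: M=138.1380, payoff=0.0000, prob=0.014665
UUDUU: M=194.8100, payoff=0.0000, prob=0.079191
DDUUU: M=130.3746, payoff=0.0000, prob=0.014665
UDUUU: M=183.8617, payoff=0.0000, prob=0.079191
DUUUU: M=183.8617, payoff=0.0000, prob=0.079191
UUUUU: M=259.2921, payoff=41.9521, prob=0.427631
Price = Σ prob·payoff / R^5 = 19.395549 / 1.276282 = 15.1969

price = 15.1969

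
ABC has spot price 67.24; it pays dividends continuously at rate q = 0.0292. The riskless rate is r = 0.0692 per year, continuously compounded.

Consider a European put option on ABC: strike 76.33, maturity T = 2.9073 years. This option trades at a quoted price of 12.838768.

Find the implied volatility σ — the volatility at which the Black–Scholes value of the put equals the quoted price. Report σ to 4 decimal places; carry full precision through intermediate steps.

sigma = 0.2994

At σ = 0.2994 the Black–Scholes value reproduces the quote:
σ√T = 0.2994·√2.9073 = 0.510501
d₁ = (ln(S/K) + (r−q+σ²/2)T) / (σ√T) = (ln(67.24/76.33) + (0.0692−0.0292+0.2994²/2)·2.9073) / 0.510501 = (-0.126798 + 0.246598) / 0.510501 = 0.234671
d₂ = d₁ − σ√T = 0.234671 − 0.510501 = -0.275830
e^{−rT} = 0.817761
e^{−qT} = 0.918610
N(−d₁) = 0.407232,  N(−d₂) = 0.608661
V = K·e^{−rT}·N(−d₂) − S·e^{−qT}·N(−d₁) = 37.992411 − 25.153643 = 12.838768 (the observed quote) — the price is monotone increasing in volatility, hence this σ is the only solution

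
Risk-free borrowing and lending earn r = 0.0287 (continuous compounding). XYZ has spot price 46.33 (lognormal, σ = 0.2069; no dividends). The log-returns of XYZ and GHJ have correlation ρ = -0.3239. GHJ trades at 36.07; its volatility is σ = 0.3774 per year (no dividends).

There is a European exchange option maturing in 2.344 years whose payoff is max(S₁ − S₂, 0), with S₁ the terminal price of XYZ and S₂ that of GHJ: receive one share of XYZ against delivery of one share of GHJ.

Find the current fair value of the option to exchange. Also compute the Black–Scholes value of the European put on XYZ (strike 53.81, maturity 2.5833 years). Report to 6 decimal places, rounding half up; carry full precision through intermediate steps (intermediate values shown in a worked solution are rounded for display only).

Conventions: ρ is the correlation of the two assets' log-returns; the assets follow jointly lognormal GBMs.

exchange price = 17.710702
price(XYZ put K=53.81) = 8.337284

σ_eff = √(σ₁² + σ₂² − 2ρσ₁σ₂) = √(0.2069² + 0.3774² − 2·-0.3239·0.2069·0.3774) = 0.485614
d₁ = (ln(S₁/S₂) + (q₂ − q₁ + σ_eff²/2)T) / (σ_eff√T) = (ln(46.33/36.07) + (0.0 − 0.0 + 0.117911)·2.344) / 0.743482 = 0.708438
d₂ = d₁ − σ_eff√T = 0.708438 − 0.743482 = -0.035044
N(d₁) = 0.760663,  N(d₂) = 0.486022
V = S₁·e^{−q₁T}·N(d₁) − S₂·e^{−q₂T}·N(d₂) = 35.241534 − 17.530831 = 17.710702
[vanilla: XYZ put K=53.81]
σ√T = 0.2069·√2.5833 = 0.332543
d₁ = (ln(S/K) + (r+σ²/2)T) / (σ√T) = (ln(46.33/53.81) + (0.0287+0.2069²/2)·2.5833) / 0.332543 = (-0.149670 + 0.129433) / 0.332543 = -0.060854
d₂ = d₁ − σ√T = -0.060854 − 0.332543 = -0.393397
e^{−rT} = 0.928541
N(−d₁) = 0.524262,  N(−d₂) = 0.652987
price = K·e^{−rT}·N(−d₂) − S·N(−d₁) = 32.626348 − 24.289064 = 8.337284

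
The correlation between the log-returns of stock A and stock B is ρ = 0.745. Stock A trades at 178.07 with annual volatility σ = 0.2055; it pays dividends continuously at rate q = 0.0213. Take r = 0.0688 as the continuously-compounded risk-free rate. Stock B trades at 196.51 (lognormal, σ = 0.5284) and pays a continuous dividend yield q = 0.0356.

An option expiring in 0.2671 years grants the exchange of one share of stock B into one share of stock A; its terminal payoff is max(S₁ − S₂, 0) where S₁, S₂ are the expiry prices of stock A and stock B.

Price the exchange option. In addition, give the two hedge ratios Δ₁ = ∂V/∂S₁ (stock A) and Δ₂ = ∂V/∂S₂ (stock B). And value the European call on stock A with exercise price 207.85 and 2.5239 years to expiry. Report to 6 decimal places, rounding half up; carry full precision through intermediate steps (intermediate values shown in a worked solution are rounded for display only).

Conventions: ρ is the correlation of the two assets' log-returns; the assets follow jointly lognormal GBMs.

σ_eff = √(σ₁² + σ₂² − 2ρσ₁σ₂) = √(0.2055² + 0.5284² − 2·0.745·0.2055·0.5284) = 0.399554
d₁ = (ln(S₁/S₂) + (q₂ − q₁ + σ_eff²/2)T) / (σ_eff√T) = (ln(178.07/196.51) + (0.0356 − 0.0213 + 0.079822)·0.2671) / 0.206496 = -0.355438
d₂ = d₁ − σ_eff√T = -0.355438 − 0.206496 = -0.561935
N(d₁) = 0.361131,  N(d₂) = 0.287080
V = S₁·e^{−q₁T}·N(d₁) − S₂·e^{−q₂T}·N(d₂) = 63.941724 − 55.880266 = 8.061458
Δ₁ = e^{−q₁T}·N(d₁) = 0.359082;  Δ₂ = −e^{−q₂T}·N(d₂) = -0.284363
[vanilla: stock A call K=207.85]
σ√T = 0.2055·√2.5239 = 0.326473
d₁ = (ln(S/K) + (r−q+σ²/2)T) / (σ√T) = (ln(178.07/207.85) + (0.0688−0.0213+0.2055²/2)·2.5239) / 0.326473 = (-0.154640 + 0.173178) / 0.326473 = 0.056782
d₂ = d₁ − σ√T = 0.056782 − 0.326473 = -0.269692
e^{−rT} = 0.840596
e^{−qT} = 0.947660
N(d₁) = 0.522641,  N(d₂) = 0.393699
price = S·e^{−qT}·N(d₁) − K·e^{−rT}·N(d₂) = 88.195530 − 68.786199 = 19.409331

exchange price = 8.061458
Δ1 = 0.359082
Δ2 = -0.284363
price(stock A call K=207.85) = 19.409331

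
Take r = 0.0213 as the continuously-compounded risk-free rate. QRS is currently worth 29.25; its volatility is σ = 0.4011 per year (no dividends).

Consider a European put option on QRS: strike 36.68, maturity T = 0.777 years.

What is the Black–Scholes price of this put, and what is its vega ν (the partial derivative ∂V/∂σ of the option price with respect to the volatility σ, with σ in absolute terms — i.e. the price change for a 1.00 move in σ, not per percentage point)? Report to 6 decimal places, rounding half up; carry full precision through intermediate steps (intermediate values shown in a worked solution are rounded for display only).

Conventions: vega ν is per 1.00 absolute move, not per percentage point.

price = 8.769756
ν = 9.430962

σ√T = 0.4011·√0.777 = 0.353560
d₁ = (ln(S/K) + (r+σ²/2)T) / (σ√T) = (ln(29.25/36.68) + (0.0213+0.4011²/2)·0.777) / 0.353560 = (-0.226352 + 0.079052) / 0.353560 = -0.416618
d₂ = d₁ − σ√T = -0.416618 − 0.353560 = -0.770178
e^{−rT} = 0.983586
N(−d₁) = 0.661521,  N(−d₂) = 0.779403
Put price V = K·e^{−rT}·N(−d₂) − S·N(−d₁) = 28.119252 − 19.349496 = 8.769756
φ(d₁) = (1/√(2π))·e^{−d₁²/2} = 0.365780
ν = S·φ(d₁)·√T = 9.430962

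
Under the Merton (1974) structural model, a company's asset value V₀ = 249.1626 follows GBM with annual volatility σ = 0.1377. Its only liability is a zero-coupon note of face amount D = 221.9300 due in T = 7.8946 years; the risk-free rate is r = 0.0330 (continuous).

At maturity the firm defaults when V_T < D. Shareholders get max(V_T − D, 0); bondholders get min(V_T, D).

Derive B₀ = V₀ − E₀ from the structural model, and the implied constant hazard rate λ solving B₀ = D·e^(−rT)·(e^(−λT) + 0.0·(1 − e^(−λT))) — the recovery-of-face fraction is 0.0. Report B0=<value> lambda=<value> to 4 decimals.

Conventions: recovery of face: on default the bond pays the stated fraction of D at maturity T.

Equity is a call on the firm's assets struck at D = 221.9300:
d₁ = [ln(V₀/D) + (r + σ²/2)T] / (σ√T)
   = [ln(249.1626/221.9300) + (0.0330 + 0.5·0.1377²)·7.8946] / (0.1377·√7.8946)
   = [0.115744 + 0.335368] / 0.386900 = 1.165963
d₂ = d₁ − σ√T = 1.165963 − 0.386900 = 0.779063
N(d₁) = 0.878185,  N(d₂) = 0.782029,  e^(−rT) = 0.770649
E₀ = V₀·N(d₁) − D·e^(−rT)·N(d₂)
   = 249.1626·0.878185 − 221.9300·0.770649·0.782029 = 85.060411
B₀ = V₀ − E₀ = 249.1626 − 85.060411 = 164.102189
e^(−λT) = (B₀·e^(rT)/D − 0)/(1 − 0) = (164.1022·1.297607/221.9300 − 0)/1 = 0.95949247
λ = −ln(0.95949247)/7.8946 = 0.005238

B0=164.1022 lambda=0.0052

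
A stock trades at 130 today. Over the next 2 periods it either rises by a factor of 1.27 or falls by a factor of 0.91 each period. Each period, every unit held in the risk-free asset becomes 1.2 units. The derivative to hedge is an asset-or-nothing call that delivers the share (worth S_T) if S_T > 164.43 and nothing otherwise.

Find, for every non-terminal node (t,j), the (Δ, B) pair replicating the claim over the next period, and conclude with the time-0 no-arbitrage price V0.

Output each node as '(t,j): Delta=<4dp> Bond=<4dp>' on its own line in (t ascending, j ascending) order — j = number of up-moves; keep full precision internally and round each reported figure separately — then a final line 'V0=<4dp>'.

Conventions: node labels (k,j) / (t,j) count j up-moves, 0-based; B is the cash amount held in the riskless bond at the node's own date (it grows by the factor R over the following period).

Risk-neutral probability p* = (R−d)/(u−d) = (1.2−0.91)/(1.27−0.91) = 0.8056.
At maturity the claim pays: V(2,0)=0.0000, V(2,1)=0.0000, V(2,2)=209.6770
(1,0): S=118.3000. Δ = (V_up−V_dn)/(S_up−S_dn) = (0.0000−0.0000)/(150.2410−107.6530) = 0.0000. V = [p*·0.0000 + (1−p*)·0.0000]/1.2 = 0.0000. B = V − Δ·S = 0.0000.
(1,1): S=165.1000. Δ = (V_up−V_dn)/(S_up−S_dn) = (209.6770−0.0000)/(209.6770−150.2410) = 3.5278. V = [p*·209.6770 + (1−p*)·0.0000]/1.2 = 140.7554. B = V − Δ·S = -441.6807.
(0,0): S=130.0000. Δ = (V_up−V_dn)/(S_up−S_dn) = (140.7554−0.0000)/(165.1000−118.3000) = 3.0076. V = [p*·140.7554 + (1−p*)·0.0000]/1.2 = 94.4886. B = V − Δ·S = -296.4986.
Sanity check at the root: Δ(0,0)·S0 + B(0,0) reproduces V0 = 94.4886.

(0,0): Delta=3.0076 Bond=-296.4986
(1,0): Delta=0.0000 Bond=0.0000
(1,1): Delta=3.5278 Bond=-441.6807
V0=94.4886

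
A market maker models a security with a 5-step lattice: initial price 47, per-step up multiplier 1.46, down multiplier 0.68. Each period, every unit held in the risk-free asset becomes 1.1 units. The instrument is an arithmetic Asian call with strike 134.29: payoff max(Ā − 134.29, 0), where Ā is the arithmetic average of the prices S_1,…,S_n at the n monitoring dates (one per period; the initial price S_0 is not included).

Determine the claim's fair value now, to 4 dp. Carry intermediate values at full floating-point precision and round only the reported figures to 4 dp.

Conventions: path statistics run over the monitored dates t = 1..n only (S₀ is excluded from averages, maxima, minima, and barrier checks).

No-arbitrage gives p* = (R−d)/(u−d) = 0.5385: enumerate every path, weight its payoff by its p*-probability, and discount by R^5.
Enumerate all 2^5 = 32 price paths (U = up ×1.46, D = down ×0.68); each path with k up-moves has probability p*^k·(1−p*)^(5−k).
DDDDD: Ā=17.0708, payoff=0.0000, prob=0.020943
UDDDD: Ā=36.6519, payoff=0.0000, prob=0.024434
DUDDD: Ā=29.3199, payoff=0.0000, prob=0.024434
UUDDD: Ā=62.9516, payoff=0.0000, prob=0.028506
DDUDD: Ā=24.3342, payoff=0.0000, prob=0.024434
UDUDD: Ā=52.2469, payoff=0.0000, prob=0.028506
DUUDD: Ā=44.9149, payoff=0.0000, prob=0.028506
UUUDD: Ā=96.4350, payoff=0.0000, prob=0.033257
DDDUD: Ā=20.9439, payoff=0.0000, prob=0.024434
UDDUD: Ā=44.9677, payoff=0.0000, prob=0.028506
DUDUD: Ā=37.6357, payoff=0.0000, prob=0.028506
UUDUD: Ā=80.8061, payoff=0.0000, prob=0.033257
DDUUD: Ā=32.6500, payoff=0.0000, prob=0.028506
UDUUD: Ā=70.1014, payoff=0.0000, prob=0.033257
DUUUD: Ā=62.7694, payoff=0.0000, prob=0.033257
UUUUD: Ā=134.7695, payoff=0.4795, prob=0.038800
DDDDU: Ā=18.6385, payoff=0.0000, prob=0.024434
UDDDU: Ā=40.0178, payoff=0.0000, prob=0.028506
DUDDU: Ā=32.6858, payoff=0.0000, prob=0.028506
UUDDU: Ā=70.1784, payoff=0.0000, prob=0.033257
DDUDU: Ā=27.7001, payoff=0.0000, prob=0.028506
UDUDU: Ā=59.4737, payoff=0.0000, prob=0.033257
DUUDU: Ā=52.1417, payoff=0.0000, prob=0.033257
UUUDU: Ā=111.9513, payoff=0.0000, prob=0.038800
DDDUU: Ā=24.3098, payoff=0.0000, prob=0.028506
UDDUU: Ā=52.1945, payoff=0.0000, prob=0.033257
DUDUU: Ā=44.8625, payoff=0.0000, prob=0.033257
UUDUU: Ā=96.3224, payoff=0.0000, prob=0.038800
DDUUU: Ā=39.8768, payoff=0.0000, prob=0.033257
UDUUU: Ā=85.6177, payoff=0.0000, prob=0.038800
DUUUU: Ā=78.2857, payoff=0.0000, prob=0.038800
UUUUU: Ā=168.0841, payoff=33.7941, prob=0.045266
Price = Σ prob·payoff / R^5 = 1.548332 / 1.610510 = 0.9614

price = 0.9614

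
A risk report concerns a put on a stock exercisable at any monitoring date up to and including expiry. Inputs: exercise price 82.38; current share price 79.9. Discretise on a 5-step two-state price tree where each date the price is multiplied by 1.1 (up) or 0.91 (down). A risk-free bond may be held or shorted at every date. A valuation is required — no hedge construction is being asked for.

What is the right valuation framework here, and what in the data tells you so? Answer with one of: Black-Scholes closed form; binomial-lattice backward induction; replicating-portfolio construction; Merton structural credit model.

framework: binomial-lattice backward induction

Key observation: the exercise right at every one of the 5 steps is what matters: each node needs max(82.38 − S, continuation), which only the stepwise tree valuation starting from spot 79.9 delivers.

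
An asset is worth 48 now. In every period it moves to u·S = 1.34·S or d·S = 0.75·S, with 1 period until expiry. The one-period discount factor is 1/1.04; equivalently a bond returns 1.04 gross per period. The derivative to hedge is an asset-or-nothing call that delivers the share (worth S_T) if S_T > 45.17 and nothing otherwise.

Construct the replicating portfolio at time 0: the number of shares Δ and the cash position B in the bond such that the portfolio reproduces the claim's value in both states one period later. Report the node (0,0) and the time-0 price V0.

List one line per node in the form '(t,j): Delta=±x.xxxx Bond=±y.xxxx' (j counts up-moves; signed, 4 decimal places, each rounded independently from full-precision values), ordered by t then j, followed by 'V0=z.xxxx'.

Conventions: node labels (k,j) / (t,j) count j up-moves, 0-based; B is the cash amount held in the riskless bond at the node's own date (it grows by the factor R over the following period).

The replicating-portfolio and risk-neutral prices coincide; use p* = (1.04−0.75)/(1.34−0.75) = 0.4915 for the latter.
Terminal payoffs: V(1,0)=0.0000, V(1,1)=64.3200
  t=0,j=0: stock 48.0000 → up 64.3200 (V=64.3200), down 36.0000 (V=0.0000). Price 30.3990; hedge Δ=2.2712, bond B=-78.6180.
Sanity check at the root: Δ(0,0)·S0 + B(0,0) reproduces V0 = 30.3990.

(0,0): Delta=2.2712 Bond=-78.6180
V0=30.3990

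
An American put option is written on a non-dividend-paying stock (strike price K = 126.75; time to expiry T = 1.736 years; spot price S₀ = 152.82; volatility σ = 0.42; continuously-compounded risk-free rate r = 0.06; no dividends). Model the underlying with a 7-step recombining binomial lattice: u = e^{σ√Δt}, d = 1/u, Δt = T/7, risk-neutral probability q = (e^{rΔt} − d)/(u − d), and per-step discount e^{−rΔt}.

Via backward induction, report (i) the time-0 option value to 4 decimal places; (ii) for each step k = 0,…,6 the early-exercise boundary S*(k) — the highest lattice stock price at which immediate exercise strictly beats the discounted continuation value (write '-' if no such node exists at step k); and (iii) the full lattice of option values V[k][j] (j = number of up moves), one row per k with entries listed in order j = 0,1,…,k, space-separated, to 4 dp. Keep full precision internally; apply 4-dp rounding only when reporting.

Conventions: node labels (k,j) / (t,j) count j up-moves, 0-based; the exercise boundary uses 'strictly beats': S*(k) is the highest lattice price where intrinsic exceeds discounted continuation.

price = 14.2443
boundary = - - - 81.5965 66.1965 81.5965 100.5791
tree:
14.2443
21.6309 6.7944
31.8568 11.3769 2.1095
45.1535 18.6390 3.9711 0.1859
60.5535 29.6424 7.4615 0.3653 0.0000
73.0470 45.1535 13.9902 0.7179 0.0000 0.0000
83.1825 60.5535 26.1709 1.4108 0.0000 0.0000 0.0000
91.4052 73.0470 45.1535 2.7722 0.0000 0.0000 0.0000 0.0000

params: Δt=0.24800 u=1.23264 d=0.81127 q=0.48348 e^(-rΔt)=0.98523
t_7 payoffs: 91.4052 73.0470 45.1535 2.7722 0.0000 0.0000 0.0000 0.0000
t_6: node(6,0) S=43.5675 payoff=83.1825 vs cont=81.3104 → 83.1825 [stop]  node(6,1) S=66.1965 payoff=60.5535 vs cont=58.6814 → 60.5535 [stop]  node(6,2) S=100.5791 payoff=26.1709 vs cont=24.2989 → 26.1709 [stop]  node(6,3) S=152.8200 payoff=0.0000 vs cont=1.4108 → 1.4108 [wait]  node(6,4) S=232.1950 payoff=0.0000 vs cont=0.0000 → 0.0000 [wait]  node(6,5) S=352.7974 payoff=0.0000 vs cont=0.0000 → 0.0000 [wait]  node(6,6) S=536.0410 payoff=0.0000 vs cont=0.0000 → 0.0000 [wait]  ⇒ S*(6)=100.5791
t_5: node(5,0) S=53.7030 payoff=73.0470 vs cont=71.1749 → 73.0470 [stop]  node(5,1) S=81.5965 payoff=45.1535 vs cont=43.2815 → 45.1535 [stop]  node(5,2) S=123.9778 payoff=2.7722 vs cont=13.9902 → 13.9902 [wait]  node(5,3) S=188.3721 payoff=0.0000 vs cont=0.7179 → 0.7179 [wait]  node(5,4) S=286.2128 payoff=0.0000 vs cont=0.0000 → 0.0000 [wait]  node(5,5) S=434.8723 payoff=0.0000 vs cont=0.0000 → 0.0000 [wait]  ⇒ S*(5)=81.5965
t_4: node(4,0) S=66.1965 payoff=60.5535 vs cont=58.6814 → 60.5535 [stop]  node(4,1) S=100.5791 payoff=26.1709 vs cont=29.6424 → 29.6424 [wait]  node(4,2) S=152.8200 payoff=0.0000 vs cont=7.4615 → 7.4615 [wait]  node(4,3) S=232.1950 payoff=0.0000 vs cont=0.3653 → 0.3653 [wait]  node(4,4) S=352.7974 payoff=0.0000 vs cont=0.0000 → 0.0000 [wait]  ⇒ S*(4)=66.1965
t_3: node(3,0) S=81.5965 payoff=45.1535 vs cont=44.9351 → 45.1535 [stop]  node(3,1) S=123.9778 payoff=2.7722 vs cont=18.6390 → 18.6390 [wait]  node(3,2) S=188.3721 payoff=0.0000 vs cont=3.9711 → 3.9711 [wait]  node(3,3) S=286.2128 payoff=0.0000 vs cont=0.1859 → 0.1859 [wait]  ⇒ S*(3)=81.5965
t_2: node(2,0) S=100.5791 payoff=26.1709 vs cont=31.8568 → 31.8568 [wait]  node(2,1) S=152.8200 payoff=0.0000 vs cont=11.3769 → 11.3769 [wait]  node(2,2) S=232.1950 payoff=0.0000 vs cont=2.1095 → 2.1095 [wait]  ⇒ S*(2)=-
t_1: node(1,0) S=123.9778 payoff=2.7722 vs cont=21.6309 → 21.6309 [wait]  node(1,1) S=188.3721 payoff=0.0000 vs cont=6.7944 → 6.7944 [wait]  ⇒ S*(1)=-
t_0: node(0,0) S=152.8200 payoff=0.0000 vs cont=14.2443 → 14.2443 [wait]  ⇒ S*(0)=-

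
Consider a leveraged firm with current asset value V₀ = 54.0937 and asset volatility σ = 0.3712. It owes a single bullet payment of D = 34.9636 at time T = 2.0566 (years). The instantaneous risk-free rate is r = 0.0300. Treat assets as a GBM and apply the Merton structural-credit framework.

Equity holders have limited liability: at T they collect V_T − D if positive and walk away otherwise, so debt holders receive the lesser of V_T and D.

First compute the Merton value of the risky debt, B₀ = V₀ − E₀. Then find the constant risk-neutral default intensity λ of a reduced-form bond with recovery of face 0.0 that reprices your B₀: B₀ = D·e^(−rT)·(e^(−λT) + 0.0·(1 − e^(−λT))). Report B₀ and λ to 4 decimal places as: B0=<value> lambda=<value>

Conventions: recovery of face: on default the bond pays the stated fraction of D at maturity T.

B0=30.8068 lambda=0.0315

Equity is a call on the firm's assets struck at D = 34.9636:
d₁ = [ln(V₀/D) + (r + σ²/2)T] / (σ√T)
   = [ln(54.0937/34.9636) + (0.0300 + 0.5·0.3712²)·2.0566] / (0.3712·√2.0566)
   = [0.436410 + 0.203387] / 0.532332 = 1.201875
d₂ = d₁ − σ√T = 1.201875 − 0.532332 = 0.669543
N(d₁) = 0.885294,  N(d₂) = 0.748425,  e^(−rT) = 0.940167
E₀ = V₀·N(d₁) − D·e^(−rT)·N(d₂)
   = 54.0937·0.885294 − 34.9636·0.940167·0.748425 = 23.286881
B₀ = V₀ − E₀ = 54.0937 − 23.286881 = 30.806819
e^(−λT) = (B₀·e^(rT)/D − 0)/(1 − 0) = (30.8068·1.063641/34.9636 − 0)/1 = 0.93718547
λ = −ln(0.93718547)/2.0566 = 0.031544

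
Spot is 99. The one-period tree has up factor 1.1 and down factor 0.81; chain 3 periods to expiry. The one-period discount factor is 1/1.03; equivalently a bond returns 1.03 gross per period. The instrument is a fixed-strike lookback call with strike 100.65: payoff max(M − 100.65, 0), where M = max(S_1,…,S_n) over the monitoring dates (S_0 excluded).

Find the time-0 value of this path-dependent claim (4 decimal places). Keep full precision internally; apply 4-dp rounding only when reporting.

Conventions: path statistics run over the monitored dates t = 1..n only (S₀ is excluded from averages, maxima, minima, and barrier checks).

price = 16.2491

Risk-neutral up-probability p* = (R−d)/(u−d) = (1.03−0.81)/(1.1−0.81) = 0.7586; the claim prices as the p*-weighted sum of path payoffs discounted by R^3.
Enumerate all 2^3 = 8 price paths (U = up ×1.1, D = down ×0.81); each path with k up-moves has probability p*^k·(1−p*)^(3−k).
DDD: M=80.1900, payoff=0.0000, prob=0.014064
UDD: M=108.9000, payoff=8.2500, prob=0.044200
DUD: M=88.2090, payoff=0.0000, prob=0.044200
UUD: M=119.7900, payoff=19.1400, prob=0.138915
DDU: M=80.1900, payoff=0.0000, prob=0.044200
UDU: M=108.9000, payoff=8.2500, prob=0.138915
DUU: M=97.0299, payoff=0.0000, prob=0.138915
UUU: M=131.7690, payoff=31.1190, prob=0.436590
Price = Σ prob·payoff / R^3 = 17.755789 / 1.092727 = 16.2491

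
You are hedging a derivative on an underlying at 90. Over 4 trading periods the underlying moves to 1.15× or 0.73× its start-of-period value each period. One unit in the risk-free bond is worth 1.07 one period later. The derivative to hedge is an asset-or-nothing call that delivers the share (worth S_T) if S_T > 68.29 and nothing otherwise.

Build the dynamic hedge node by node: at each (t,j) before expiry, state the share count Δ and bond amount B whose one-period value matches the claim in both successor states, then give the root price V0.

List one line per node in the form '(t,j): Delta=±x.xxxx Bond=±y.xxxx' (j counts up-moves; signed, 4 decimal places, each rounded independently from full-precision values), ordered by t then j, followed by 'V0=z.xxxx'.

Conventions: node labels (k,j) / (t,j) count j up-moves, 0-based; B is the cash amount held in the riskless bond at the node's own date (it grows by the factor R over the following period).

(0,0): Delta=1.4667 Bond=-49.6156
(1,0): Delta=2.0727 Bond=-92.9053
(1,1): Delta=1.3761 Bond=-43.7201
(2,0): Delta=0.0000 Bond=0.0000
(2,1): Delta=2.3823 Bond=-122.7989
(2,2): Delta=1.2259 Bond=-28.8939
(3,0): Delta=0.0000 Bond=0.0000
(3,1): Delta=0.0000 Bond=0.0000
(3,2): Delta=2.7381 Bond=-162.3113
(3,3): Delta=1.0000 Bond=0.0000
V0=82.3839

Since d<R<u, set p* = (R−d)/(u−d) = 0.8095; price each node as the discounted p*-expectation of its children.
Payoffs at expiry: V(4,0)=0.0000, V(4,1)=0.0000, V(4,2)=0.0000, V(4,3)=99.9215, V(4,4)=157.4106
  t=3,j=0: stock 35.0115 → up 40.2633 (V=0.0000), down 25.5584 (V=0.0000). Price 0.0000; hedge Δ=0.0000, bond B=0.0000.
  t=3,j=1: stock 55.1551 → up 63.4284 (V=0.0000), down 40.2633 (V=0.0000). Price 0.0000; hedge Δ=0.0000, bond B=0.0000.
  t=3,j=2: stock 86.8882 → up 99.9215 (V=99.9215), down 63.4284 (V=0.0000). Price 75.5970; hedge Δ=2.7381, bond B=-162.3113.
  t=3,j=3: stock 136.8787 → up 157.4106 (V=157.4106), down 99.9215 (V=99.9215). Price 136.8787; hedge Δ=1.0000, bond B=0.0000.
  t=2,j=0: stock 47.9610 → up 55.1551 (V=0.0000), down 35.0115 (V=0.0000). Price 0.0000; hedge Δ=0.0000, bond B=0.0000.
  t=2,j=1: stock 75.5550 → up 86.8882 (V=75.5970), down 55.1551 (V=0.0000). Price 57.1940; hedge Δ=2.3823, bond B=-122.7989.
  t=2,j=2: stock 119.0250 → up 136.8787 (V=136.8787), down 86.8882 (V=75.5970). Price 117.0150; hedge Δ=1.2259, bond B=-28.8939.
  t=1,j=0: stock 65.7000 → up 75.5550 (V=57.1940), down 47.9610 (V=0.0000). Price 43.2710; hedge Δ=2.0727, bond B=-92.9053.
  t=1,j=1: stock 103.5000 → up 119.0250 (V=117.0150), down 75.5550 (V=57.1940). Price 98.7108; hedge Δ=1.3761, bond B=-43.7201.
  t=0,j=0: stock 90.0000 → up 103.5000 (V=98.7108), down 65.7000 (V=43.2710). Price 82.3839; hedge Δ=1.4667, bond B=-49.6156.
Check: Δ(0,0)·S0 + B(0,0) = 82.3839 = V0.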